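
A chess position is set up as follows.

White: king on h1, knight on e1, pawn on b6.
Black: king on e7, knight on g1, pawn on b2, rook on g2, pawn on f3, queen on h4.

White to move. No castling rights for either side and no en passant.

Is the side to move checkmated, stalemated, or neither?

checkmate

White to move; white king on h1.
In check: yes, from the black queen on h4.
King squares — g1: attacked by Rg2; g2: attacked by Pf3; h2: attacked by Rg2.
Legal moves for White: none.
In check with no legal moves → checkmate.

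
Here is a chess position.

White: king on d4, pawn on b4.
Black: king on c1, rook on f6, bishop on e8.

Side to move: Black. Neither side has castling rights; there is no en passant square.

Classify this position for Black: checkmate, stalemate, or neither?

neither

Black to move; black king on c1.
In check: no.
Legal moves for Black include: Bf7, Bd7, Bg6, Bc6, Bh5, Bb5, Ba4, Rf8, Rf7, Rh6, Rg6, Re6, Rd6+, Rc6, Rb6, Ra6, Rf5, Rf4+, ... (list truncated; more exist).
Black has legal moves and is not in check → neither.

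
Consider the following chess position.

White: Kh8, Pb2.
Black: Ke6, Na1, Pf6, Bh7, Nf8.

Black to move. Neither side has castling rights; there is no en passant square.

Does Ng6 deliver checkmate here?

no

After Ng6: white king on h8; in check: yes, from the black knight on g6.
White has 2 legal replies: Kxh7, Kg7.
In check but a legal move exists → not checkmate.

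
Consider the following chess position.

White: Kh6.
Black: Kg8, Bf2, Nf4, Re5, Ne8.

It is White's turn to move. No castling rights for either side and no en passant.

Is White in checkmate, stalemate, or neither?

stalemate

White to move; white king on h6.
In check: no.
King squares — g5: attacked by Re5; h5: attacked by Nf4; g6: attacked by Nf4; g7: attacked by Ne8; h7: attacked by Kg8.
Legal moves for White: none.
Not in check and no legal moves → stalemate.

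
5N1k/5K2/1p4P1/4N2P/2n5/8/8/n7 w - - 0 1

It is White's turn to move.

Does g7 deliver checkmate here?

After g7: black king on h8; in check: yes, from the white pawn on g7.
King squares — g7: attacked by Kf7; h7: attacked by Nf8; g8: attacked by Kf7.
Black has no legal moves → checkmate.

yes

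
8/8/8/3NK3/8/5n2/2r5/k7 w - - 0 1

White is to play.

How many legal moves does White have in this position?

6

White to move; king on e5.
In check: yes, from the black knight on f3.
Legal moves: Kf6, Ke6, Kd6, Kf5, Kf4, Ke4.
Count: 6.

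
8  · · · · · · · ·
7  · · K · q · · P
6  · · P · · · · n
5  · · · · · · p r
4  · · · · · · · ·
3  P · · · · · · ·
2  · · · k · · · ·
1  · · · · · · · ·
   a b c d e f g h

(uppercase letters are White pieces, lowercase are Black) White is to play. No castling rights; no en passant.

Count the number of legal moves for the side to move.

3

White to move; king on c7.
In check: yes, from the black queen on e7.
Legal moves: Kc8, Kb8, Kb6.
Count: 3.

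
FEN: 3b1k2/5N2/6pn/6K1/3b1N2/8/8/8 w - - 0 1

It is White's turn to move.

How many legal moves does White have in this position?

3

White to move; king on g5.
In check: yes, from the black bishop on d8.
Legal moves: Kxh6, Kxg6, Nxd8.
Count: 3.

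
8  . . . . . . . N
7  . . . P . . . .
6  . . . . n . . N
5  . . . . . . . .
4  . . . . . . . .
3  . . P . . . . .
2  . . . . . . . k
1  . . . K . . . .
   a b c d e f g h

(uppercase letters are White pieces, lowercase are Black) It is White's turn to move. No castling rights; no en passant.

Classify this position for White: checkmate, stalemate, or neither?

White to move; white king on d1.
In check: no.
Legal moves for White: N8f7, Ng6, Ng8, N6f7, Nf5, Ng4+, Ke2, Kd2, Kc2, Ke1, Kc1, d8=Q, d8=R, d8=B, d8=N, c4.
White has 16 legal moves and is not in check → neither.

neither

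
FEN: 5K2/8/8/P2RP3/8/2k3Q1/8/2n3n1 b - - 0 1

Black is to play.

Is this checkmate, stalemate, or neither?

Black to move; black king on c3.
In check: yes, from the white queen on g3.
Legal moves for Black: Kc4, Kb4, Kc2, Kb2, Nf3, Nd3.
Black is in check but has 6 legal moves → neither.

neither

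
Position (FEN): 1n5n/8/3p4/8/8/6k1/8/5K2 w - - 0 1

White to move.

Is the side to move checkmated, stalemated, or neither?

White to move; white king on f1.
In check: no.
Legal moves for White: Ke2, Kg1, Ke1.
White has 3 legal moves and is not in check → neither.

neither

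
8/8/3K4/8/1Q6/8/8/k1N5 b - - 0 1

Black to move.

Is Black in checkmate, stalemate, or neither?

Black to move; black king on a1.
In check: no.
King squares — b1: attacked by Qb4; a2: attacked by Nc1; b2: attacked by Qb4.
Legal moves for Black: none.
Not in check and no legal moves → stalemate.

stalemate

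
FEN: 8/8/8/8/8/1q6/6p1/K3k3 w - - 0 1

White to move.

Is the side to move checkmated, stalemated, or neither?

White to move; white king on a1.
In check: no.
King squares — b1: attacked by Qb3; a2: attacked by Qb3; b2: attacked by Qb3.
Legal moves for White: none.
Not in check and no legal moves → stalemate.

stalemate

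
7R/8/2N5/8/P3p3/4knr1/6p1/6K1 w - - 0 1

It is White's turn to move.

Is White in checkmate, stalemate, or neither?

checkmate

White to move; white king on g1.
In check: yes, from the black knight on f3.
King squares — f1: attacked by Pg2; h1: attacked by Pg2; f2: attacked by Ke3; g2: attacked by Rg3; h2: attacked by Nf3.
Legal moves for White: none.
In check with no legal moves → checkmate.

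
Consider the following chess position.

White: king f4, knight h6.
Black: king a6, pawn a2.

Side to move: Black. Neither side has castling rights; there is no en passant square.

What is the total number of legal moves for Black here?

Black to move; king on a6.
In check: no.
Legal moves: Kb7, Ka7, Kb6, Kb5, Ka5, a1=Q, a1=R, a1=B, a1=N.
Count: 9.

9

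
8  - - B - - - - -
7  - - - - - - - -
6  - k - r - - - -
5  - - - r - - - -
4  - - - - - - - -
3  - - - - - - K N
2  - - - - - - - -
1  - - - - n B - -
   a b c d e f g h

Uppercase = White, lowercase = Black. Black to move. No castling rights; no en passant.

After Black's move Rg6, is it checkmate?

no

After Rg6: white king on g3; in check: yes, from the black rook on g6.
White has 6 legal replies: Kh4, Kf4, Kh2, Kf2, Bg4, Ng5.
In check but a legal move exists → not checkmate.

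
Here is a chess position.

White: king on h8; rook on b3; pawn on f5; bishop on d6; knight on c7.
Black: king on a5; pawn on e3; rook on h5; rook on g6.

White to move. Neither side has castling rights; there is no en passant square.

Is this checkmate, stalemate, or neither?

checkmate

White to move; white king on h8.
In check: yes, from the black rook on h5.
King squares — g7: attacked by Rg6; h7: attacked by Rh5; g8: attacked by Rg6.
Legal moves for White: none.
In check with no legal moves → checkmate.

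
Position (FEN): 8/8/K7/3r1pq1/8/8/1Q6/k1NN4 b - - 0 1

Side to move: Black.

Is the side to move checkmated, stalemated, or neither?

Black to move; black king on a1.
In check: yes, from the white queen on b2.
King squares — b1: attacked by Qb2; a2: attacked by Nc1; b2: attacked by Nd1.
Legal moves for Black: none.
In check with no legal moves → checkmate.

checkmate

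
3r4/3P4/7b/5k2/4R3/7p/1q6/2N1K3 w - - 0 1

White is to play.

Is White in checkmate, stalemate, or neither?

White to move; white king on e1.
In check: no.
Legal moves for White include: Re8, Re7, Re6, Re5+, Rh4, Rg4, Rf4+, Rd4, Rc4, Rb4, Ra4, Re3, Re2, Kf1, Kd1, Nd3, Nb3, Ne2, ... (list truncated; more exist).
White has legal moves and is not in check → neither.

neither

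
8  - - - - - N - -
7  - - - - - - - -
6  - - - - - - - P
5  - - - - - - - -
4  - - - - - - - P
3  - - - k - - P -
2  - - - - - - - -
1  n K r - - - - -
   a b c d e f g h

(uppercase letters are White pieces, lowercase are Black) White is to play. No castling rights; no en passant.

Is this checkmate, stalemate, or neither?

White to move; white king on b1.
In check: yes, from the black rook on c1.
King squares — a1: attacked by Rc1; c1: available; a2: available; b2: available; c2: attacked by Na1.
Legal moves for White: Kb2, Ka2, Kxc1.
White is in check but has 3 legal moves → neither.

neither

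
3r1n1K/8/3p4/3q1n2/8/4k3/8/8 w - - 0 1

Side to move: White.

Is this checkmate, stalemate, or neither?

White to move; white king on h8.
In check: no.
King squares — g7: attacked by Nf5; h7: attacked by Nf8; g8: attacked by Qd5.
Legal moves for White: none.
Not in check and no legal moves → stalemate.

stalemate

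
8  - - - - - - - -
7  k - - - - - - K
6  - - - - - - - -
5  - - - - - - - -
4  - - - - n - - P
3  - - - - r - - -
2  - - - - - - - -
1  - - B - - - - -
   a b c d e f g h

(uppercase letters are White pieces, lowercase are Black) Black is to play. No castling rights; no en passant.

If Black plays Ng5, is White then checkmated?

After Ng5: white king on h7; in check: yes, from the black knight on g5.
White has 6 legal replies: Kh8, Kg8, Kg7, Kh6, Kg6, hxg5.
In check but a legal move exists → not checkmate.

no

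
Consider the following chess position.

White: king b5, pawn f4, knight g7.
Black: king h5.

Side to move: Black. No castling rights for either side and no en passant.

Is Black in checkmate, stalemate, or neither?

neither

Black to move; black king on h5.
In check: yes, from the white knight on g7.
King squares — g4: available; h4: available; g5: attacked by Pf4; g6: available; h6: available.
Legal moves for Black: Kh6, Kg6, Kh4, Kg4.
Black is in check but has 4 legal moves → neither.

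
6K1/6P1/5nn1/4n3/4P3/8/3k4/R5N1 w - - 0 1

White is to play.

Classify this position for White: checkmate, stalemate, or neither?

checkmate

White to move; white king on g8.
In check: yes, from the black knight on f6.
King squares — f7: attacked by Ne5; g7: own pawn; h7: attacked by Nf6; f8: attacked by Ng6; h8: attacked by Ng6.
Legal moves for White: none.
In check with no legal moves → checkmate.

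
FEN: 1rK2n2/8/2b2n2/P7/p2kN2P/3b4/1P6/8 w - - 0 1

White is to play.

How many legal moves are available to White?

2

White to move; king on c8.
In check: yes, from the black rook on b8.
Legal moves: Kxb8, Kc7.
Count: 2.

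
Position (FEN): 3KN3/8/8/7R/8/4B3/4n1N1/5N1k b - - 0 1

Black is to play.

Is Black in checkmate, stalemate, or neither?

Black to move; black king on h1.
In check: yes, from the white rook on h5.
King squares — g1: attacked by Be3; g2: available; h2: attacked by Nf1.
Legal moves for Black: Kxg2.
Black is in check but has 1 legal move → neither.

neither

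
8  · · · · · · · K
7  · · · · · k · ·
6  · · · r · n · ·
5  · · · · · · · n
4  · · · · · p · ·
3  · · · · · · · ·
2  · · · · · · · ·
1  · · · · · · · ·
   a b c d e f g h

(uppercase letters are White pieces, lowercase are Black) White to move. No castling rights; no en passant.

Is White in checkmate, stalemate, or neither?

stalemate

White to move; white king on h8.
In check: no.
King squares — g7: attacked by Nh5; h7: attacked by Nf6; g8: attacked by Nf6.
Legal moves for White: none.
Not in check and no legal moves → stalemate.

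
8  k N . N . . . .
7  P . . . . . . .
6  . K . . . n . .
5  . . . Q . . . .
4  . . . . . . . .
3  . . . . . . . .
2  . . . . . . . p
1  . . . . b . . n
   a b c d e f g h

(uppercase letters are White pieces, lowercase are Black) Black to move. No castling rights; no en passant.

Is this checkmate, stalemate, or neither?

Black to move; black king on a8.
In check: yes, from the white queen on d5.
King squares — a7: attacked by Kb6; b7: attacked by Qd5; b8: attacked by Pa7.
Legal moves for Black: Nxd5+.
Black is in check but has 1 legal move → neither.

neither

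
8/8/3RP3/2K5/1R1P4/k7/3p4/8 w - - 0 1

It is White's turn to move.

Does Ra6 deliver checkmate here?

yes

After Ra6: black king on a3; in check: yes, from the white rook on a6.
King squares — a2: attacked by Ra6; b2: attacked by Rb4; b3: attacked by Rb4; a4: attacked by Rb4; b4: attacked by Kc5.
Black has no legal moves → checkmate.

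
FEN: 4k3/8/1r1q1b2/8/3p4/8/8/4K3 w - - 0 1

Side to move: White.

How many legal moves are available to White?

White to move; king on e1.
In check: no.
Legal moves: Kf2, Ke2, Kd2, Kf1, Kd1.
Count: 5.

5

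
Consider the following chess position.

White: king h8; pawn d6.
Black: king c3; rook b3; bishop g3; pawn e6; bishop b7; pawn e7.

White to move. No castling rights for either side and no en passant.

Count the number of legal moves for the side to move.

5

White to move; king on h8.
In check: no.
Legal moves: Kg8, Kh7, Kg7, dxe7, d7.
Count: 5.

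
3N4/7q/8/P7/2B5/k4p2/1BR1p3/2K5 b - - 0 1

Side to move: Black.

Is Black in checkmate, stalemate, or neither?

neither

Black to move; black king on a3.
In check: yes, from the white bishop on b2.
King squares — a2: attacked by Bc4; b2: attacked by Kc1; b3: attacked by Bc4; a4: available; b4: available.
Legal moves for Black: Kb4, Ka4.
Black is in check but has 2 legal moves → neither.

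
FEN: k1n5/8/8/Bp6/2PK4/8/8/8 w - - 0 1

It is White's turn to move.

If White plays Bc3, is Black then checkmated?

After Bc3: black king on a8; in check: no.
Black is not in check, so this cannot be checkmate.

no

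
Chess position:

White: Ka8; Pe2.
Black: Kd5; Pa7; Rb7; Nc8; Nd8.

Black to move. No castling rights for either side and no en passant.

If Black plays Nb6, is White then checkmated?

yes

After Nb6: white king on a8; in check: yes, from the black knight on b6.
King squares — a7: attacked by Rb7; b7: attacked by Nd8; b8: attacked by Rb7.
White has no legal moves → checkmate.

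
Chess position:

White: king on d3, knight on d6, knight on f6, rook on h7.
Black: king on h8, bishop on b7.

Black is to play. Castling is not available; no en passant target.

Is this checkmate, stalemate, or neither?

Black to move; black king on h8.
In check: yes, from the white rook on h7.
King squares — g7: attacked by Rh7; h7: attacked by Nf6; g8: attacked by Nf6.
Legal moves for Black: none.
In check with no legal moves → checkmate.

checkmate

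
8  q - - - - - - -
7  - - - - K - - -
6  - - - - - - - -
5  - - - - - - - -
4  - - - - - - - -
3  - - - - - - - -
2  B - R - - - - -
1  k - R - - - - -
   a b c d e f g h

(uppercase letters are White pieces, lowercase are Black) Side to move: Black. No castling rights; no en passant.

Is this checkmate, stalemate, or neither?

Black to move; black king on a1.
In check: yes, from the white rook on c1.
King squares — b1: attacked by Rc1; a2: attacked by Rc2; b2: attacked by Rc2.
Legal moves for Black: none.
In check with no legal moves → checkmate.

checkmate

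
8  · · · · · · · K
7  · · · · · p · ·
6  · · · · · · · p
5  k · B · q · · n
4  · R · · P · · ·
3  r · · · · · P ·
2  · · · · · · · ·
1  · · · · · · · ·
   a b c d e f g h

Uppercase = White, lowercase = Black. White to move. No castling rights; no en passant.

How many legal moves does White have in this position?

2

White to move; king on h8.
In check: yes, from the black queen on e5.
Legal moves: Kg8, Kh7.
Count: 2.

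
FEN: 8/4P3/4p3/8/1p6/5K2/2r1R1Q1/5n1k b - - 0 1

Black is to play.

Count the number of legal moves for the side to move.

Black to move; king on h1.
In check: yes, from the white queen on g2.
Legal moves: none.
Count: 0.

0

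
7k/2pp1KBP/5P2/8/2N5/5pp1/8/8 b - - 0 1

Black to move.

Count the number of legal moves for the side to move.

1

Black to move; king on h8.
In check: yes, from the white bishop on g7.
Legal moves: Kxh7.
Count: 1.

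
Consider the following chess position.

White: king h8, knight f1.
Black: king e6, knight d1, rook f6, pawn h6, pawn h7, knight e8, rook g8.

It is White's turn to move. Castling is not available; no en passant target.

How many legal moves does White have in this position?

White to move; king on h8.
In check: yes, from the black rook on g8.
Legal moves: Kxg8, Kxh7.
Count: 2.

2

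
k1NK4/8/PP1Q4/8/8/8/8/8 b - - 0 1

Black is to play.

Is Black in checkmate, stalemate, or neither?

stalemate

Black to move; black king on a8.
In check: no.
King squares — a7: attacked by Pb6; b7: attacked by Pa6; b8: attacked by Qd6.
Legal moves for Black: none.
Not in check and no legal moves → stalemate.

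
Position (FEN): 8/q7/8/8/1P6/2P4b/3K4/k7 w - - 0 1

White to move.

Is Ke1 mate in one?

After Ke1: black king on a1; in check: no.
Black is not in check, so this cannot be checkmate.

no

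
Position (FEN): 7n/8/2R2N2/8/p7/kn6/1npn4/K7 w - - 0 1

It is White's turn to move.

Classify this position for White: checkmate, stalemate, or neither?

checkmate

White to move; white king on a1.
In check: yes, from the black knight on b3.
King squares — b1: attacked by Pc2; a2: attacked by Ka3; b2: attacked by Ka3.
Legal moves for White: none.
In check with no legal moves → checkmate.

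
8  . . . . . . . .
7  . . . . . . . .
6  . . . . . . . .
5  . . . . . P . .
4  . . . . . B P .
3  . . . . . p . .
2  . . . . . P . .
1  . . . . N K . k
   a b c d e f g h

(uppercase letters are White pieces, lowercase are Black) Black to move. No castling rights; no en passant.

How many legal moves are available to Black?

0

Black to move; king on h1.
In check: no.
Legal moves: none.
Count: 0.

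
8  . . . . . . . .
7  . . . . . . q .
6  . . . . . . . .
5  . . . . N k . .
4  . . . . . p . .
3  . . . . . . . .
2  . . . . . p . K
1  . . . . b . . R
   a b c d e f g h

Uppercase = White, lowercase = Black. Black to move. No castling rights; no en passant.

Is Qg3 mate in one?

yes

After Qg3: white king on h2; in check: yes, from the black queen on g3.
King squares — g1: attacked by Pf2; h1: own rook; g2: attacked by Qg3; g3: attacked by Pf4; h3: attacked by Qg3.
White has no legal moves → checkmate.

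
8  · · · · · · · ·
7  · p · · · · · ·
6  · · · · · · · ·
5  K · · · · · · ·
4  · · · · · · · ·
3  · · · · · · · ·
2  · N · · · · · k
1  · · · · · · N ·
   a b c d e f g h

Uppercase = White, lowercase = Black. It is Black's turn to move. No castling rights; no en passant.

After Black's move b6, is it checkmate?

After b6: white king on a5; in check: yes, from the black pawn on b6.
White has 5 legal replies: Kxb6, Ka6, Kb5, Kb4, Ka4.
In check but a legal move exists → not checkmate.

no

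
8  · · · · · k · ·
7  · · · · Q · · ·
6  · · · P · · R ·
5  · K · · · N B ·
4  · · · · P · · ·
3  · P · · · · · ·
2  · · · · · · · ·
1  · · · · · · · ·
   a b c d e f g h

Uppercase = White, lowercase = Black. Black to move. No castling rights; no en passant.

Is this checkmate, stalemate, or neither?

Black to move; black king on f8.
In check: yes, from the white queen on e7.
King squares — e7: attacked by Nf5; f7: attacked by Qe7; g7: attacked by Nf5; e8: attacked by Qe7; g8: attacked by Rg6.
Legal moves for Black: none.
In check with no legal moves → checkmate.

checkmate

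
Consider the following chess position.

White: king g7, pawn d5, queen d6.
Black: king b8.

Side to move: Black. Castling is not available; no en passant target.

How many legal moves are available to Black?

Black to move; king on b8.
In check: yes, from the white queen on d6.
Legal moves: Kc8, Ka8, Kb7, Ka7.
Count: 4.

4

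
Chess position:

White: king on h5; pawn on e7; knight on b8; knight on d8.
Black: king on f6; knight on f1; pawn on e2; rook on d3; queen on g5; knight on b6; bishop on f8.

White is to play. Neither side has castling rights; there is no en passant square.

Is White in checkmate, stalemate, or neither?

White to move; white king on h5.
In check: yes, from the black queen on g5.
King squares — g4: attacked by Qg5; h4: attacked by Qg5; g5: attacked by Kf6; g6: attacked by Qg5; h6: attacked by Qg5.
Legal moves for White: none.
In check with no legal moves → checkmate.

checkmate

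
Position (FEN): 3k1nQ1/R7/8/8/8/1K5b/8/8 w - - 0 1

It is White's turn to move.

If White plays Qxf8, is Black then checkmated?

yes

After Qxf8: black king on d8; in check: yes, from the white queen on f8.
King squares — c7: attacked by Ra7; d7: attacked by Ra7; e7: attacked by Ra7; c8: attacked by Qf8; e8: attacked by Qf8.
Black has no legal moves → checkmate.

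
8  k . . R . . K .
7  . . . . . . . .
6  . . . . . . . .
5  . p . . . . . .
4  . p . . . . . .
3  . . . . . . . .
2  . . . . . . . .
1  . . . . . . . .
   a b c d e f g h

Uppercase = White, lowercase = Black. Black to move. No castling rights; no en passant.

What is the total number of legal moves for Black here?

Black to move; king on a8.
In check: yes, from the white rook on d8.
Legal moves: Kb7, Ka7.
Count: 2.

2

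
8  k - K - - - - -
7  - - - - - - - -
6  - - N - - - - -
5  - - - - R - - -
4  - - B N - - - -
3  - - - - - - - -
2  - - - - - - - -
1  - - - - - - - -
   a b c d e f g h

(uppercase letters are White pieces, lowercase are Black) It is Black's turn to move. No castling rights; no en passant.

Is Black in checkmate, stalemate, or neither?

stalemate

Black to move; black king on a8.
In check: no.
King squares — a7: attacked by Nc6; b7: attacked by Kc8; b8: attacked by Nc6.
Legal moves for Black: none.
Not in check and no legal moves → stalemate.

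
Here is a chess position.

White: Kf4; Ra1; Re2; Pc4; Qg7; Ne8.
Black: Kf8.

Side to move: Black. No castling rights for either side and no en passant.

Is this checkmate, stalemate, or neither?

checkmate

Black to move; black king on f8.
In check: yes, from the white queen on g7.
King squares — e7: attacked by Re2; f7: attacked by Qg7; g7: attacked by Ne8; e8: attacked by Re2; g8: attacked by Qg7.
Legal moves for Black: none.
In check with no legal moves → checkmate.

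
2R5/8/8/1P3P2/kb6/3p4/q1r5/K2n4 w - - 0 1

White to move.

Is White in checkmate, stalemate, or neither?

White to move; white king on a1.
In check: yes, from the black queen on a2.
King squares — b1: attacked by Qa2; a2: attacked by Rc2; b2: attacked by Nd1.
Legal moves for White: none.
In check with no legal moves → checkmate.

checkmate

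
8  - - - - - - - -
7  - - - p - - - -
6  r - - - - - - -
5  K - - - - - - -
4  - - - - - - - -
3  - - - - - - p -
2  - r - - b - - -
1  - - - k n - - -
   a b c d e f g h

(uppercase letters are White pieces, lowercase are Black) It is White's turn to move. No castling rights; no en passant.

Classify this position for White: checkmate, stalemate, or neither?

White to move; white king on a5.
In check: yes, from the black rook on a6.
King squares — a4: attacked by Ra6; b4: attacked by Rb2; b5: attacked by Rb2; a6: attacked by Be2; b6: attacked by Rb2.
Legal moves for White: none.
In check with no legal moves → checkmate.

checkmate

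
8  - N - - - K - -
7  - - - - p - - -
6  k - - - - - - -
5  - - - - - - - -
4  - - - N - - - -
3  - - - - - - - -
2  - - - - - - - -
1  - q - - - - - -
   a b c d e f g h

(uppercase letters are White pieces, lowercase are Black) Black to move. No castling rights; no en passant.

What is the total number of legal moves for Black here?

5

Black to move; king on a6.
In check: yes, from the white knight on b8.
Legal moves: Kb7, Ka7, Kb6, Ka5, Qxb8+.
Count: 5.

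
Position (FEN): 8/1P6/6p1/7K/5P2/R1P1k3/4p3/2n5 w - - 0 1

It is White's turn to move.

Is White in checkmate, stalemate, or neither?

White to move; white king on h5.
In check: yes, from the black pawn on g6.
Legal moves for White: Kh6, Kxg6, Kg5, Kh4, Kg4.
White is in check but has 5 legal moves → neither.

neither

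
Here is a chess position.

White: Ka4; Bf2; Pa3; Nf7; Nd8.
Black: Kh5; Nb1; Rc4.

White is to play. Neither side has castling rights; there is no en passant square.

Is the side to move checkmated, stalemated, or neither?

neither

White to move; white king on a4.
In check: yes, from the black rook on c4.
Legal moves for White: Kb5, Ka5, Kb3.
White is in check but has 3 legal moves → neither.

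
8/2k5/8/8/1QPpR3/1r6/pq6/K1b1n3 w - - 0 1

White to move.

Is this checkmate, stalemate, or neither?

White to move; white king on a1.
In check: yes, from the black queen on b2.
King squares — b1: attacked by Pa2; a2: attacked by Qb2; b2: attacked by Bc1.
Legal moves for White: none.
In check with no legal moves → checkmate.

checkmate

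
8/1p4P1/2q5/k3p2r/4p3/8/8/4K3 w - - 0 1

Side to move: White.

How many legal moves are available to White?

White to move; king on e1.
In check: no.
Legal moves: Kf2, Ke2, Kd2, Kf1, Kd1, g8=Q, g8=R, g8=B, g8=N.
Count: 9.

9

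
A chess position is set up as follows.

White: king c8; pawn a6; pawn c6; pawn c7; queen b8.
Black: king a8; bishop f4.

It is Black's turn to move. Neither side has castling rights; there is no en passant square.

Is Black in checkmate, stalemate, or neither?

checkmate

Black to move; black king on a8.
In check: yes, from the white queen on b8.
King squares — a7: attacked by Qb8; b7: attacked by Pa6; b8: attacked by Pc7.
Legal moves for Black: none.
In check with no legal moves → checkmate.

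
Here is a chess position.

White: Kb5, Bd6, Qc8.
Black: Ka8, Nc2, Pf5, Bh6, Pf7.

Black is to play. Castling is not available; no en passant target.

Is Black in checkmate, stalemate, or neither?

Black to move; black king on a8.
In check: yes, from the white queen on c8.
King squares — a7: available; b7: attacked by Qc8; b8: attacked by Bd6.
Legal moves for Black: Ka7.
Black is in check but has 1 legal move → neither.

neither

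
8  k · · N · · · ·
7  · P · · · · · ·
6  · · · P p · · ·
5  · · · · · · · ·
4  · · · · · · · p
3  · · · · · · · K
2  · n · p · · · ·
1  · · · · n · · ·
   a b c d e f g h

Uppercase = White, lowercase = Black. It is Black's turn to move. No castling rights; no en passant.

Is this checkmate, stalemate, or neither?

Black to move; black king on a8.
In check: yes, from the white pawn on b7.
Legal moves for Black: Kb8, Ka7.
Black is in check but has 2 legal moves → neither.

neither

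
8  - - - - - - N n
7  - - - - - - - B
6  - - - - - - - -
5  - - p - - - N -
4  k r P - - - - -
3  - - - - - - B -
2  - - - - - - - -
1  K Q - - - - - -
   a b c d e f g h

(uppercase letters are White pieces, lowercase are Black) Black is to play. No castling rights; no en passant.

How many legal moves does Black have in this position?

12

Black to move; king on a4.
In check: no.
Legal moves: Nf7, Ng6, Rb8, Rb7, Rb6, Rb5, Rxc4, Rb3, Rb2, Rxb1+, Ka5, Ka3.
Count: 12.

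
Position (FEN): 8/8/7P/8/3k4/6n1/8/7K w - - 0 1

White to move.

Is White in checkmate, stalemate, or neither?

neither

White to move; white king on h1.
In check: yes, from the black knight on g3.
King squares — g1: available; g2: available; h2: available.
Legal moves for White: Kh2, Kg2, Kg1.
White is in check but has 3 legal moves → neither.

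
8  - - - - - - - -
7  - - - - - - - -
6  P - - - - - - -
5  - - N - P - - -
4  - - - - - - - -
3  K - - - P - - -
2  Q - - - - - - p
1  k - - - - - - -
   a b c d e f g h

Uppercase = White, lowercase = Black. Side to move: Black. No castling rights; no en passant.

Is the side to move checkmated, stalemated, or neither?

Black to move; black king on a1.
In check: yes, from the white queen on a2.
King squares — b1: attacked by Qa2; a2: attacked by Ka3; b2: attacked by Qa2.
Legal moves for Black: none.
In check with no legal moves → checkmate.

checkmate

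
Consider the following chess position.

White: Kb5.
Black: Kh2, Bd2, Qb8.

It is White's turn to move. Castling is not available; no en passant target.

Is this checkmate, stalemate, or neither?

White to move; white king on b5.
In check: yes, from the black queen on b8.
King squares — a4: available; b4: attacked by Bd2; c4: available; a5: attacked by Bd2; c5: available; a6: available; b6: attacked by Qb8; c6: available.
Legal moves for White: Kc6, Ka6, Kc5, Kc4, Ka4.
White is in check but has 5 legal moves → neither.

neither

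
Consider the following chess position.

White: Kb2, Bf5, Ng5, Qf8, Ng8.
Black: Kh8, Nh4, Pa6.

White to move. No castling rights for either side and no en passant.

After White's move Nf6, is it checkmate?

After Nf6: black king on h8; in check: yes, from the white queen on f8.
King squares — g7: attacked by Qf8; h7: attacked by Bf5; g8: attacked by Nf6.
Black has no legal moves → checkmate.

yes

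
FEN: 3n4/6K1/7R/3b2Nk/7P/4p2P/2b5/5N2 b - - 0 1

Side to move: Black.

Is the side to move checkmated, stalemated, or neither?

Black to move; black king on h5.
In check: yes, from the white rook on h6.
King squares — g4: attacked by Ph3; h4: attacked by Rh6; g5: attacked by Ph4; g6: attacked by Rh6; h6: attacked by Kg7.
Legal moves for Black: none.
In check with no legal moves → checkmate.

checkmate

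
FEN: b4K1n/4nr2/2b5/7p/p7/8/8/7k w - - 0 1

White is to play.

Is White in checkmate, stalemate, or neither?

White to move; white king on f8.
In check: yes, from the black rook on f7.
King squares — e7: attacked by Rf7; f7: attacked by Nh8; g7: attacked by Rf7; e8: attacked by Bc6; g8: attacked by Ne7.
Legal moves for White: none.
In check with no legal moves → checkmate.

checkmate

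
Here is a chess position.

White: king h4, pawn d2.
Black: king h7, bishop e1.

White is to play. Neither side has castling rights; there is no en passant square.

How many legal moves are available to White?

White to move; king on h4.
In check: yes, from the black bishop on e1.
Legal moves: Kh5, Kg5, Kg4, Kh3.
Count: 4.

4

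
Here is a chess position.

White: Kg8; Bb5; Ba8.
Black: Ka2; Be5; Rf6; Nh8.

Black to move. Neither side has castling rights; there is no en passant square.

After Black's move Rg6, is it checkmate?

After Rg6: white king on g8; in check: yes, from the black rook on g6.
White has 2 legal replies: Kf8, Kh7.
In check but a legal move exists → not checkmate.

no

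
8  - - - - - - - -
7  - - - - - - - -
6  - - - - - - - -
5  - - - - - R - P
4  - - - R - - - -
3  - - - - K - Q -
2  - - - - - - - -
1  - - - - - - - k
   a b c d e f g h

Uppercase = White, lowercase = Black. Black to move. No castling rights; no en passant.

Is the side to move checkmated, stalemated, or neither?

stalemate

Black to move; black king on h1.
In check: no.
King squares — g1: attacked by Qg3; g2: attacked by Qg3; h2: attacked by Qg3.
Legal moves for Black: none.
Not in check and no legal moves → stalemate.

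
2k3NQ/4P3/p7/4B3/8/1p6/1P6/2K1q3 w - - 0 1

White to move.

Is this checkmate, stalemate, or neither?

checkmate

White to move; white king on c1.
In check: yes, from the black queen on e1.
King squares — b1: attacked by Qe1; d1: attacked by Qe1; b2: own pawn; c2: attacked by Pb3; d2: attacked by Qe1.
Legal moves for White: none.
In check with no legal moves → checkmate.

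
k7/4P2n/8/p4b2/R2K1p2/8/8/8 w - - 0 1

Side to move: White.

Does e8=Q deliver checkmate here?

no

After e8=Q: black king on a8; in check: yes, from the white queen on e8.
Black has 3 legal replies: Kb7, Ka7, Bc8.
In check but a legal move exists → not checkmate.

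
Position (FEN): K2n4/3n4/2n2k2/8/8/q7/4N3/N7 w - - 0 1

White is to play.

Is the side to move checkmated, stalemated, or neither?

White to move; white king on a8.
In check: yes, from the black queen on a3.
King squares — a7: attacked by Qa3; b7: attacked by Nd8; b8: attacked by Nc6.
Legal moves for White: none.
In check with no legal moves → checkmate.

checkmate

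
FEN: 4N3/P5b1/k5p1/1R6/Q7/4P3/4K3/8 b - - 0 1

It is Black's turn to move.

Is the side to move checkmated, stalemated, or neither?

checkmate

Black to move; black king on a6.
In check: yes, from the white queen on a4.
King squares — a5: attacked by Qa4; b5: attacked by Qa4; b6: attacked by Rb5; a7: attacked by Qa4; b7: attacked by Rb5.
Legal moves for Black: none.
In check with no legal moves → checkmate.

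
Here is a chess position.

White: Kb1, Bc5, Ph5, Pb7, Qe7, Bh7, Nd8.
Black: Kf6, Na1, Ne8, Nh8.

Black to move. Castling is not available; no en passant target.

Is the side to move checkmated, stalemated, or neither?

Black to move; black king on f6.
In check: yes, from the white queen on e7.
King squares — e5: attacked by Qe7; f5: attacked by Bh7; g5: attacked by Qe7; e6: attacked by Qe7; g6: attacked by Ph5; e7: attacked by Bc5; f7: attacked by Qe7; g7: attacked by Qe7.
Legal moves for Black: none.
In check with no legal moves → checkmate.

checkmate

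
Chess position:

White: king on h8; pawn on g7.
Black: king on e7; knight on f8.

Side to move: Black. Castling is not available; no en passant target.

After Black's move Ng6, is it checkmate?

After Ng6: white king on h8; in check: yes, from the black knight on g6.
White has 2 legal replies: Kg8, Kh7.
In check but a legal move exists → not checkmate.

no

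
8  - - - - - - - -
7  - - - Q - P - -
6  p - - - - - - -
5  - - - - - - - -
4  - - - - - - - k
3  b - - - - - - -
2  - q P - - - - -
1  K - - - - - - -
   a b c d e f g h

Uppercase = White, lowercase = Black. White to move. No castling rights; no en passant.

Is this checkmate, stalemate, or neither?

White to move; white king on a1.
In check: yes, from the black queen on b2.
King squares — b1: attacked by Qb2; a2: attacked by Qb2; b2: attacked by Ba3.
Legal moves for White: none.
In check with no legal moves → checkmate.

checkmate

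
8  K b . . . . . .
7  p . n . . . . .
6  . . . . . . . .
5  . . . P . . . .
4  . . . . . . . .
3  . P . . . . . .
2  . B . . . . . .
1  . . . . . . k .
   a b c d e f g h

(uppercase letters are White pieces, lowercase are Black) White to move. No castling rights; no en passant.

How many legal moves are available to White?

2

White to move; king on a8.
In check: yes, from the black knight on c7.
Legal moves: Kxb8, Kb7.
Count: 2.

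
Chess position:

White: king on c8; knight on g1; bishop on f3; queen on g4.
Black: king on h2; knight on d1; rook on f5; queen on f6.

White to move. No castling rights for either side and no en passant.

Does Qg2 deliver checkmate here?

After Qg2: black king on h2; in check: yes, from the white queen on g2.
King squares — g1: attacked by Qg2; h1: attacked by Qg2; g2: attacked by Bf3; g3: attacked by Qg2; h3: attacked by Ng1.
Black has no legal moves → checkmate.

yes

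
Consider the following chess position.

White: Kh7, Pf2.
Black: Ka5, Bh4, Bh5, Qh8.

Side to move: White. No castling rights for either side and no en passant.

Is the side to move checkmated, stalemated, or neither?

neither

White to move; white king on h7.
In check: yes, from the black queen on h8.
King squares — g6: attacked by Bh5; h6: attacked by Qh8; g7: attacked by Qh8; g8: attacked by Qh8; h8: available.
Legal moves for White: Kxh8.
White is in check but has 1 legal move → neither.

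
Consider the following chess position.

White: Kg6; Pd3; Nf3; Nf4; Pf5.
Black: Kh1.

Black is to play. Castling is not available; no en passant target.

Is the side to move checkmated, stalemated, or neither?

stalemate

Black to move; black king on h1.
In check: no.
King squares — g1: attacked by Nf3; g2: attacked by Nf4; h2: attacked by Nf3.
Legal moves for Black: none.
Not in check and no legal moves → stalemate.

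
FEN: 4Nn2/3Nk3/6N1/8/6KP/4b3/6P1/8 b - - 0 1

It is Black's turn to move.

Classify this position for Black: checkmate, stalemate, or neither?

neither

Black to move; black king on e7.
In check: yes, from the white knight on g6.
Legal moves for Black: Kxe8, Kd8, Kf7, Kxd7, Ke6, Nxg6.
Black is in check but has 6 legal moves → neither.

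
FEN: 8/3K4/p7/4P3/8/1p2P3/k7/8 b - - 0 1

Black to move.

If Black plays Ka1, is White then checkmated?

After Ka1: white king on d7; in check: no.
White is not in check, so this cannot be checkmate.

no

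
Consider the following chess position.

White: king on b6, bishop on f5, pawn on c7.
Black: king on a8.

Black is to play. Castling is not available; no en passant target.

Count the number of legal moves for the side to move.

0

Black to move; king on a8.
In check: no.
Legal moves: none.
Count: 0.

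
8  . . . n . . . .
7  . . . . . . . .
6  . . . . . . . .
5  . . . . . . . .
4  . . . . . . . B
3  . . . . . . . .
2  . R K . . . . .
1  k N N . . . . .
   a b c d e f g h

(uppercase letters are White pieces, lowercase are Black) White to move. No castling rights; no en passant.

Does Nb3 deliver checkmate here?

After Nb3: black king on a1; in check: yes, from the white knight on b3.
King squares — b1: attacked by Rb2; a2: attacked by Rb2; b2: attacked by Kc2.
Black has no legal moves → checkmate.

yes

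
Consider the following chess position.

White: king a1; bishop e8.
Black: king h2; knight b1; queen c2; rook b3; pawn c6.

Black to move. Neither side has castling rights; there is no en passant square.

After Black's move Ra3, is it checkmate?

yes

After Ra3: white king on a1; in check: yes, from the black rook on a3.
King squares — b1: attacked by Qc2; a2: attacked by Qc2; b2: attacked by Qc2.
White has no legal moves → checkmate.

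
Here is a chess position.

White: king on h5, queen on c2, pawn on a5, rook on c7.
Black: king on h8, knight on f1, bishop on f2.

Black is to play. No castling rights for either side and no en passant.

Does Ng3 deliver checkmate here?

After Ng3: white king on h5; in check: yes, from the black knight on g3.
White has 5 legal replies: Kh6, Kg6, Kg5, Kh4, Kg4.
In check but a legal move exists → not checkmate.

no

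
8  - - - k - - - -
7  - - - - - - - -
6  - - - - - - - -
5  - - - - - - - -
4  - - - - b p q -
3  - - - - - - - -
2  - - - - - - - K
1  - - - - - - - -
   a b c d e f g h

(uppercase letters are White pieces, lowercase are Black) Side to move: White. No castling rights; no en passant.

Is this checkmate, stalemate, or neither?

stalemate

White to move; white king on h2.
In check: no.
King squares — g1: attacked by Qg4; h1: attacked by Be4; g2: attacked by Be4; g3: attacked by Pf4; h3: attacked by Qg4.
Legal moves for White: none.
Not in check and no legal moves → stalemate.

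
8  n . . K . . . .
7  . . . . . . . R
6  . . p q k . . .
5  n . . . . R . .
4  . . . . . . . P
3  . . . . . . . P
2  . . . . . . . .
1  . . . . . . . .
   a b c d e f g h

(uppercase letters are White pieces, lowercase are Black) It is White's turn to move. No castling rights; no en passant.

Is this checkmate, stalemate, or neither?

White to move; white king on d8.
In check: yes, from the black queen on d6.
King squares — c7: attacked by Qd6; d7: attacked by Qd6; e7: attacked by Qd6; c8: available; e8: available.
Legal moves for White: Ke8, Kc8, Rd7.
White is in check but has 3 legal moves → neither.

neither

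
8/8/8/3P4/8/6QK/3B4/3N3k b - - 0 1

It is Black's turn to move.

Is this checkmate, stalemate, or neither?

stalemate

Black to move; black king on h1.
In check: no.
King squares — g1: attacked by Qg3; g2: attacked by Qg3; h2: attacked by Qg3.
Legal moves for Black: none.
Not in check and no legal moves → stalemate.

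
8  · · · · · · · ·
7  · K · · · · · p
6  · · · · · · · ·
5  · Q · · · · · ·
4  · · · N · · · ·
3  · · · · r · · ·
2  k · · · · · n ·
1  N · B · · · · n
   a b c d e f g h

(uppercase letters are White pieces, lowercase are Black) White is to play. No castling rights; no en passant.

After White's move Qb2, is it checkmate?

yes

After Qb2: black king on a2; in check: yes, from the white queen on b2.
King squares — a1: attacked by Qb2; b1: attacked by Qb2; b2: attacked by Bc1; a3: attacked by Qb2; b3: attacked by Na1.
Black has no legal moves → checkmate.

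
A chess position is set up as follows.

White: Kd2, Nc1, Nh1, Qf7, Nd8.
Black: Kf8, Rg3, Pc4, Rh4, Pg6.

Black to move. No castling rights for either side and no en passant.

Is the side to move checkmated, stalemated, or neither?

Black to move; black king on f8.
In check: yes, from the white queen on f7.
King squares — e7: attacked by Qf7; f7: attacked by Nd8; g7: attacked by Qf7; e8: attacked by Qf7; g8: attacked by Qf7.
Legal moves for Black: none.
In check with no legal moves → checkmate.

checkmate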